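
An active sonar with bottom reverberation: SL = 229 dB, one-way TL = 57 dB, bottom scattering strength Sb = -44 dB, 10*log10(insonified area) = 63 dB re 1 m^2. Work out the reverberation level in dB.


RL = SL - 2*TL + Sb + 10*log10(A) = 229 - 2*57 + (-44) + 63 = 134

134 dB


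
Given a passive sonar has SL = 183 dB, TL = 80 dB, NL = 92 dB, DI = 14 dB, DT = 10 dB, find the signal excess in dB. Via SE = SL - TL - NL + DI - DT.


SE = SL - TL - NL + DI - DT = 183 - 80 - 92 + 14 - 10 = 15

15 dB


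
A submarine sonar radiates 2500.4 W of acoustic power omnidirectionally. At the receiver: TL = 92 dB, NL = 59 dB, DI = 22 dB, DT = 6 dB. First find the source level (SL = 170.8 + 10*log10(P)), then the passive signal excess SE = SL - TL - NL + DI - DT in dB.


Step 1: SL = 170.8 + 10*log10(2500.4) = 204.78 dB
Step 2: SE = SL - TL - NL + DI - DT = 204.78 - 92 - 59 + 22 - 6 = 69.78

69.78 dB


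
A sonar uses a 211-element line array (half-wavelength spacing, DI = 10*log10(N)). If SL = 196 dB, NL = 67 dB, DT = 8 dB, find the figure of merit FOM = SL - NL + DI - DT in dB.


Step 1: DI = 10*log10(211) = 23.24 dB
Step 2: FOM = SL - NL + DI - DT = 196 - 67 + 23.24 - 8 = 144.24

144.24 dB


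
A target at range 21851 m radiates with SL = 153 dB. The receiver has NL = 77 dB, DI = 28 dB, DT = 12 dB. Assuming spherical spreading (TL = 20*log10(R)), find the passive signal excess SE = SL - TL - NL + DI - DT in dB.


Step 1: TL = 20*log10(21851) = 86.79 dB
Step 2: SE = 153 - 86.79 - 77 + 28 - 12 = 5.21

5.21 dB


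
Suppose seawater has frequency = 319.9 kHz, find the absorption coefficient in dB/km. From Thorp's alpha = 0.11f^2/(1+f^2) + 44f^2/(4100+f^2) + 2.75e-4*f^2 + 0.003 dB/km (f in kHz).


f^2 = 102336.01
alpha = 0.11*102336.01/(1+102336.01) + 44*102336.01/(4100+102336.01) + 2.75e-4*102336.01 + 0.003 = 70.56

70.56 dB/km


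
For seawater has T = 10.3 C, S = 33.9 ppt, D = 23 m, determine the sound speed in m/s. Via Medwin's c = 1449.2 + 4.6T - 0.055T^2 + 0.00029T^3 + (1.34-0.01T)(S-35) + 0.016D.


1490.07 m/s


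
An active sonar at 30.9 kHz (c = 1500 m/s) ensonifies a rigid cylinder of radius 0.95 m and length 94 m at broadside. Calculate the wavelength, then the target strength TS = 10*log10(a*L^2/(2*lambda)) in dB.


Step 1: lambda = c/f = 1500/30900 = 0.04854 m
Step 2: TS = 10*log10(a*L^2/(2*lambda)) = 10*log10(0.95*94^2/(2*0.04854)) = 49.37

49.37 dB


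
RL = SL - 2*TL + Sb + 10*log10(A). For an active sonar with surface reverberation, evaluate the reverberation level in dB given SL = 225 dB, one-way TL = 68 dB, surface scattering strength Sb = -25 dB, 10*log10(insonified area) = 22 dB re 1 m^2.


RL = SL - 2*TL + Sb + 10*log10(A) = 225 - 2*68 + (-25) + 22 = 86

86 dB


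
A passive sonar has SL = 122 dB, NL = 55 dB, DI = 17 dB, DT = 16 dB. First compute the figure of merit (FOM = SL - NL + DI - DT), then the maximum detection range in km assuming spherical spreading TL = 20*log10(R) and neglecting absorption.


Step 1: FOM = SL - NL + DI - DT = 122 - 55 + 17 - 16 = 68 dB
Step 2: at max range FOM = TL = 20*log10(R), so R = 10^(68/20) = 2511.89 m = 2.51 km

2.51 km


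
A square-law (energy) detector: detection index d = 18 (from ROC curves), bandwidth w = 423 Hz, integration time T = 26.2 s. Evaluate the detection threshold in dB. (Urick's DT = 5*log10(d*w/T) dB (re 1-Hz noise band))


DT = 5*log10(d*w/T) = 5*log10(18 * 423 / 26.2) = 5*log10(290.61) = 12.32

12.32 dB


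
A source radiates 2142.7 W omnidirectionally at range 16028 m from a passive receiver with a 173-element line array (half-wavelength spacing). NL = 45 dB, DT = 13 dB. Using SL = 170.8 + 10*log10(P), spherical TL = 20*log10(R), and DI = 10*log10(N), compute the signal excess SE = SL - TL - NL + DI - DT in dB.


Step 1: SL = 170.8 + 10*log10(2142.7) = 204.11 dB
Step 2: TL = 20*log10(16028) = 84.1 dB
Step 3: DI = 10*log10(173) = 22.38 dB
Step 4: SE = SL - TL - NL + DI - DT = 204.11 - 84.1 - 45 + 22.38 - 13 = 84.39

84.39 dB


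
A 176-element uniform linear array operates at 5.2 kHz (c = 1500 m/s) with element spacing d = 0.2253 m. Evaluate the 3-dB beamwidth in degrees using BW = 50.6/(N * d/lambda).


Step 1: lambda = 1500/5200 = 0.28846 m
Step 2: d/lambda = 0.2253/0.28846 = 0.781
Step 3: BW = 50.6/(N * d/lambda) = 50.6/(176 * 0.781) = 0.37

0.37 deg


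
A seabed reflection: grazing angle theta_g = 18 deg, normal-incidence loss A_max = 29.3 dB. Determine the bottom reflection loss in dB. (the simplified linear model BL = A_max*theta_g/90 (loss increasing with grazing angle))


5.86 dB


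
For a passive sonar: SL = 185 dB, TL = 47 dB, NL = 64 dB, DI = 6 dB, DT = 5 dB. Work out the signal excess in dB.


75 dB


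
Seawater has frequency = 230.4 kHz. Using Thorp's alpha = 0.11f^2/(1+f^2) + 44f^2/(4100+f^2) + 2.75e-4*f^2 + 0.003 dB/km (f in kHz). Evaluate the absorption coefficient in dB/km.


55.556 dB/km


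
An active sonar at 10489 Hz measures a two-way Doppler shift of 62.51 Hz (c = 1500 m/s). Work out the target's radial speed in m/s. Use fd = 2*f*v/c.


4.47 m/s


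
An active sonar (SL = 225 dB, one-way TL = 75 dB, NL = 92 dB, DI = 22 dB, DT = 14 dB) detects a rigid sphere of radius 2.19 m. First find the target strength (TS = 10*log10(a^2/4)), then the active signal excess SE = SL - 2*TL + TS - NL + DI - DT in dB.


Step 1: TS = 10*log10(2.19^2/4) = 0.79 dB
Step 2: SE = SL - 2*TL + TS - NL + DI - DT = 225 - 2*75 + (0.79) - 92 + 22 - 14 = -8.21

-8.21 dB


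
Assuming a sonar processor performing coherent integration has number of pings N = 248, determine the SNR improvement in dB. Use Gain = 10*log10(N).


Gain = 10*log10(248) = 23.94

23.94 dB


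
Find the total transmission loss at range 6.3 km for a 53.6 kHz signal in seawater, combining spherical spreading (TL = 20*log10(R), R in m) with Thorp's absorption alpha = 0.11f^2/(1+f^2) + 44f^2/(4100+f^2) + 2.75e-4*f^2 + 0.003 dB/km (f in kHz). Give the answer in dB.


Step 1 (Thorp): alpha = 0.11*2872.96/(1+2872.96) + 44*2872.96/(4100+2872.96) + 2.75e-4*2872.96 + 0.003 = 19.0317 dB/km
Step 2: TL_spread = 20*log10(6300) = 75.99 dB
Step 3: TL_abs = alpha*R = 19.0317 * 6.3 = 119.9 dB
Step 4: TL_total = 75.99 + 119.9 = 195.89

195.89 dB


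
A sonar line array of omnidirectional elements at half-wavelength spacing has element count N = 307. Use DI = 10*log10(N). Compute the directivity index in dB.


DI = 10*log10(307) = 24.87

24.87 dB


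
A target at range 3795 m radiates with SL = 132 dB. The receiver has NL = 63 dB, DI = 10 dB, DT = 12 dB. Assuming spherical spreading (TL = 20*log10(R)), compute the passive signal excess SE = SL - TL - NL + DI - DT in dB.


Step 1: TL = 20*log10(3795) = 71.58 dB
Step 2: SE = 132 - 71.58 - 63 + 10 - 12 = -4.58

-4.58 dB


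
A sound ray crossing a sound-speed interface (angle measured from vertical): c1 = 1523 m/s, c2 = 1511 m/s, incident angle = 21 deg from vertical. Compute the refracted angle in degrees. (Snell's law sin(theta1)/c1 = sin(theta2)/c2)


20.83 deg


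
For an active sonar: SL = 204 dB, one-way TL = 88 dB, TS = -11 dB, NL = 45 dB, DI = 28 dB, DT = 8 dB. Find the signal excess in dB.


-8 dB


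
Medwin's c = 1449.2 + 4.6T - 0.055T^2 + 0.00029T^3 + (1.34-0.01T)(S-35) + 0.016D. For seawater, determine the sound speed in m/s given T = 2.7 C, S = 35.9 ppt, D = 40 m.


c = 1449.2 + 4.6*2.7 - 0.055*2.7^2 + 0.00029*2.7^3 + (1.34 - 0.01*2.7)*(35.9 - 35) + 0.016*40 = 1463.05

1463.05 m/s


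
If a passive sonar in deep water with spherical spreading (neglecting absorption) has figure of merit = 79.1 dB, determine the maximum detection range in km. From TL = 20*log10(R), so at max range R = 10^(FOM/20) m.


At max range FOM = TL, so 20*log10(R) = 79.1
R = 10^(79.1/20) = 9015.71 m = 9.02 km

9.02 km


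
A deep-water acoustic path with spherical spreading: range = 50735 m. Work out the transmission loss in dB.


TL = 20*log10(50735) = 94.11

94.11 dB


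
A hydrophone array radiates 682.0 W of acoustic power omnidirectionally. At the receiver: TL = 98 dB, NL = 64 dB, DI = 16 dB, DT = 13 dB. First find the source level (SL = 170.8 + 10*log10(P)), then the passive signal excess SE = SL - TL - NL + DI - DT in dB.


Step 1: SL = 170.8 + 10*log10(682.0) = 199.14 dB
Step 2: SE = SL - TL - NL + DI - DT = 199.14 - 98 - 64 + 16 - 13 = 40.14

40.14 dB


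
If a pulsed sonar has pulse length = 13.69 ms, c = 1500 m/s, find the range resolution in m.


dR = c*tau/2 = 1500 * 13.69e-3 / 2 = 10.2675

10.2675 m


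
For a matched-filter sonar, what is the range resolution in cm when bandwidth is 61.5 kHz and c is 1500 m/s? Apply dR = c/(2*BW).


dR = c/(2*BW) = 1500 / (2 * 61.5e3) = 0.0122 m = 1.22 cm

1.22 cm


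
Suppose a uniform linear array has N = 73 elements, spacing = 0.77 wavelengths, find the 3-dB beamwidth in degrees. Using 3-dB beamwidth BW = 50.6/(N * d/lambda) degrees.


0.9 deg


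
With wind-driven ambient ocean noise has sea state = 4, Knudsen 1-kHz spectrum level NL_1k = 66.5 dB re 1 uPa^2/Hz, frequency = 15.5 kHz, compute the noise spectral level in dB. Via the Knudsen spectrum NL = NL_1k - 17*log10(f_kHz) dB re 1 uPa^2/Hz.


NL = NL_1k - 17*log10(f_kHz) = 66.5 - 17*log10(15.5) = 66.5 - (20.24) = 46.26

46.26 dB


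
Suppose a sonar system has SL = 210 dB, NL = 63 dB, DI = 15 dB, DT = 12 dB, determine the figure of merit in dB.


FOM = SL - NL + DI - DT = 210 - 63 + 15 - 12 = 150

150 dB


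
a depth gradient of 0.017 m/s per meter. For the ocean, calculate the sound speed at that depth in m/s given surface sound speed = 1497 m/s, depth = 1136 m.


c = 1497 + 0.017 * 1136 = 1516.312

1516.312 m/s


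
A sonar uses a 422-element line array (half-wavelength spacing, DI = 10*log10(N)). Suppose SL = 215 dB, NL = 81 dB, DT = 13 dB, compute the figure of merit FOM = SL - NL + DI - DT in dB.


Step 1: DI = 10*log10(422) = 26.25 dB
Step 2: FOM = SL - NL + DI - DT = 215 - 81 + 26.25 - 13 = 147.25

147.25 dB


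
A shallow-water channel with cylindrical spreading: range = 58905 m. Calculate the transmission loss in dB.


TL = 10*log10(58905) = 47.7

47.7 dB


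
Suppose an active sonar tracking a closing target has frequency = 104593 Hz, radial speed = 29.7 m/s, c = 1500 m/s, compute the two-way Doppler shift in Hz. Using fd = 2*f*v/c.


fd = 2*f*v/c = 2 * 104593 * 29.7 / 1500 = 4141.88

4141.88 Hz


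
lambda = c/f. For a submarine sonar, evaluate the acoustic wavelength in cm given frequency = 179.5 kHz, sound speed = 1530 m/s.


lambda = c/f = 1530 / 179500 = 0.0085 m = 0.85 cm

0.85 cm


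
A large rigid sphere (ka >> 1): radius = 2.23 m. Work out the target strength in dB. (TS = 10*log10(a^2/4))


TS = 10*log10(2.23^2 / 4) = 10*log10(1.243225) = 0.95

0.95 dB


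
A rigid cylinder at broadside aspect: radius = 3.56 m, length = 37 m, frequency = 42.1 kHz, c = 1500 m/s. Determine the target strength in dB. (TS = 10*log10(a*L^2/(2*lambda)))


lambda = 1500/42100 = 0.03563 m
TS = 10*log10(3.56*37^2/(2*0.03563)) = 48.35

48.35 dB


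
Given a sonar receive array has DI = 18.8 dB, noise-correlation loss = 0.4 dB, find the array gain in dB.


AG = DI - L_corr = 18.8 - 0.4 = 18.4

18.4 dB


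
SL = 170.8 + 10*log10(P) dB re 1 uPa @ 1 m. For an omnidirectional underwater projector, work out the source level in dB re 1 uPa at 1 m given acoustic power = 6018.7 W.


208.6 dB


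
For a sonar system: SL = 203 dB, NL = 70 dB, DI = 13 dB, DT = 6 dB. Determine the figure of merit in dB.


FOM = SL - NL + DI - DT = 203 - 70 + 13 - 6 = 140

140 dB


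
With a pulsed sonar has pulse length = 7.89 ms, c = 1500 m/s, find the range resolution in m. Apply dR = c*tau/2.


dR = c*tau/2 = 1500 * 7.89e-3 / 2 = 5.9175

5.9175 m


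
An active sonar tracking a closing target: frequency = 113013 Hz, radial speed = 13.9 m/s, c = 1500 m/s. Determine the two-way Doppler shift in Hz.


2094.51 Hz


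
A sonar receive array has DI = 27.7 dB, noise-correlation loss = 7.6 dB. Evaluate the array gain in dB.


AG = DI - L_corr = 27.7 - 7.6 = 20.1

20.1 dB


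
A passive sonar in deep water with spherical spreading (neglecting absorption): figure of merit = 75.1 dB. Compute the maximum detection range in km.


At max range FOM = TL, so 20*log10(R) = 75.1
R = 10^(75.1/20) = 5688.53 m = 5.69 km

5.69 km


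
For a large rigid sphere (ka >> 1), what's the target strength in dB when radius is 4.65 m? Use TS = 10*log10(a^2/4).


TS = 10*log10(4.65^2 / 4) = 10*log10(5.405625) = 7.33

7.33 dB


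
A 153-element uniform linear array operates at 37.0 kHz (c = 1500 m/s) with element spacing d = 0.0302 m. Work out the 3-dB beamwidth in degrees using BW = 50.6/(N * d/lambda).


0.44 deg


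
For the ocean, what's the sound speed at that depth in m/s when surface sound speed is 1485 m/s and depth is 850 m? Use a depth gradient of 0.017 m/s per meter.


1499.45 m/s


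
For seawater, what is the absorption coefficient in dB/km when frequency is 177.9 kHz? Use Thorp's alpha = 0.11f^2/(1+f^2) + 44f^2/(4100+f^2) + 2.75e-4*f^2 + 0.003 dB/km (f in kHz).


f^2 = 31648.41
alpha = 0.11*31648.41/(1+31648.41) + 44*31648.41/(4100+31648.41) + 2.75e-4*31648.41 + 0.003 = 47.77

47.77 dB/km


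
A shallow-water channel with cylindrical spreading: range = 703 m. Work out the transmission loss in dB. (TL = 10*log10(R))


TL = 10*log10(703) = 28.47

28.47 dB


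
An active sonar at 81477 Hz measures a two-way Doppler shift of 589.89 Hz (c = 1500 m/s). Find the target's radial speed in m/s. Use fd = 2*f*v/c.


From fd = 2*f*v/c, v = c*fd/(2*f) = 1500 * 589.89 / (2*81477) = 5.43

5.43 m/s


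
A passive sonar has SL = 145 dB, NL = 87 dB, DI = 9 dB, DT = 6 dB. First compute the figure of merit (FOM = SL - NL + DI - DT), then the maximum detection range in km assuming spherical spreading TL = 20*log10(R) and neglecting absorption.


Step 1: FOM = SL - NL + DI - DT = 145 - 87 + 9 - 6 = 61 dB
Step 2: at max range FOM = TL = 20*log10(R), so R = 10^(61/20) = 1122.02 m = 1.12 km

1.12 km


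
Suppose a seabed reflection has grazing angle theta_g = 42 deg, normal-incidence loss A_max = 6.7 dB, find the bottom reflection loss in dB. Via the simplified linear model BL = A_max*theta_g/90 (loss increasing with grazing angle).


BL = A_max * theta_g / 90 = 6.7 * 42 / 90 = 3.13

3.13 dB


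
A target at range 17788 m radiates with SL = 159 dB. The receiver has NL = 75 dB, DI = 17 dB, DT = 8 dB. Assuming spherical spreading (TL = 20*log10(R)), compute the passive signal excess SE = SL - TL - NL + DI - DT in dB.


Step 1: TL = 20*log10(17788) = 85.0 dB
Step 2: SE = 159 - 85.0 - 75 + 17 - 8 = 8.0

8.0 dB


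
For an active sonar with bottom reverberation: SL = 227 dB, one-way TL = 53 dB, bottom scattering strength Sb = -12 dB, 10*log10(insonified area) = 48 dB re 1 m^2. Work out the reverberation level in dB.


RL = SL - 2*TL + Sb + 10*log10(A) = 227 - 2*53 + (-12) + 48 = 157

157 dB


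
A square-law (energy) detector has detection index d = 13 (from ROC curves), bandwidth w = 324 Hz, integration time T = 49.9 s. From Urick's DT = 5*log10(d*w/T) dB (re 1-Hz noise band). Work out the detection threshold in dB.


DT = 5*log10(d*w/T) = 5*log10(13 * 324 / 49.9) = 5*log10(84.41) = 9.63

9.63 dB


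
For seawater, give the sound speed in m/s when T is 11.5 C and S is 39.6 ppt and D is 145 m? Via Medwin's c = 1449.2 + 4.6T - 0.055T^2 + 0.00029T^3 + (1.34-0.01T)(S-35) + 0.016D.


c = 1449.2 + 4.6*11.5 - 0.055*11.5^2 + 0.00029*11.5^3 + (1.34 - 0.01*11.5)*(39.6 - 35) + 0.016*145 = 1503.22

1503.22 m/s


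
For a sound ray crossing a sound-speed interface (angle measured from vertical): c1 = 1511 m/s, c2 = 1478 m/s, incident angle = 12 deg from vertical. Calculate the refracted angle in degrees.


sin(theta2) = (c2/c1)*sin(theta1) = (1478/1511)*sin(12 deg) = 0.20337
theta2 = arcsin(0.20337) = 11.73

11.73 deg


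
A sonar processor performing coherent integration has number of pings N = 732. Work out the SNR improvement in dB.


Gain = 10*log10(732) = 28.65

28.65 dB


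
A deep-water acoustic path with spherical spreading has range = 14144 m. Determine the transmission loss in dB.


TL = 20*log10(14144) = 83.01

83.01 dB


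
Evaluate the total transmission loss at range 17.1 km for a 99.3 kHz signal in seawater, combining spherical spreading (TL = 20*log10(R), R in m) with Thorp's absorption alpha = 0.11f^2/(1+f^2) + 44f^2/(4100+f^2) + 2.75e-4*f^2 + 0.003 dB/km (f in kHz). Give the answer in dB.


664.39 dB


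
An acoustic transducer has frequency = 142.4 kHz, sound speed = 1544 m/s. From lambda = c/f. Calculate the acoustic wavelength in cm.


lambda = c/f = 1544 / 142400 = 0.0108 m = 1.08 cm

1.08 cm


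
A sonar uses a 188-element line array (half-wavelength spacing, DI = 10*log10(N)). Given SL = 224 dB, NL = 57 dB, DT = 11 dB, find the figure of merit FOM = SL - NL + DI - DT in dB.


Step 1: DI = 10*log10(188) = 22.74 dB
Step 2: FOM = SL - NL + DI - DT = 224 - 57 + 22.74 - 11 = 178.74

178.74 dB


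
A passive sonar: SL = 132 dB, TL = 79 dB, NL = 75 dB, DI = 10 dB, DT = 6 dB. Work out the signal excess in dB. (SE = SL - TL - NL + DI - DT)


-18 dB


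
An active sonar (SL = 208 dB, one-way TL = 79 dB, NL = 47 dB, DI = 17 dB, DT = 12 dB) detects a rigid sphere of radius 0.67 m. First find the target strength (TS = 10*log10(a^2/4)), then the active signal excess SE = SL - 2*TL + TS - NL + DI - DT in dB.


Step 1: TS = 10*log10(0.67^2/4) = -9.5 dB
Step 2: SE = SL - 2*TL + TS - NL + DI - DT = 208 - 2*79 + (-9.5) - 47 + 17 - 12 = -1.5

-1.5 dB


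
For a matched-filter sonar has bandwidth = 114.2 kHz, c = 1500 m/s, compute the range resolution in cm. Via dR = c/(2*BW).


0.66 cm


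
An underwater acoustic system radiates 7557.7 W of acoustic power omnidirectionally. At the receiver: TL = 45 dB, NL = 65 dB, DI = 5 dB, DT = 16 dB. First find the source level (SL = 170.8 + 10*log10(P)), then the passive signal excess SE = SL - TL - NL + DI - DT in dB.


Step 1: SL = 170.8 + 10*log10(7557.7) = 209.58 dB
Step 2: SE = SL - TL - NL + DI - DT = 209.58 - 45 - 65 + 5 - 16 = 88.58

88.58 dB


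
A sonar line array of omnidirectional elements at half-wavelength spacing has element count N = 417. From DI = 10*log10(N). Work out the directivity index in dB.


DI = 10*log10(417) = 26.2

26.2 dB


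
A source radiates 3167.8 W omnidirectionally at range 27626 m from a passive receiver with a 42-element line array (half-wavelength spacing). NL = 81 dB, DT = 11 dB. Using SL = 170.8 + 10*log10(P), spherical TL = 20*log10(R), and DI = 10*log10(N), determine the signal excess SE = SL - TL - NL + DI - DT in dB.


Step 1: SL = 170.8 + 10*log10(3167.8) = 205.81 dB
Step 2: TL = 20*log10(27626) = 88.83 dB
Step 3: DI = 10*log10(42) = 16.23 dB
Step 4: SE = SL - TL - NL + DI - DT = 205.81 - 88.83 - 81 + 16.23 - 11 = 41.21

41.21 dB


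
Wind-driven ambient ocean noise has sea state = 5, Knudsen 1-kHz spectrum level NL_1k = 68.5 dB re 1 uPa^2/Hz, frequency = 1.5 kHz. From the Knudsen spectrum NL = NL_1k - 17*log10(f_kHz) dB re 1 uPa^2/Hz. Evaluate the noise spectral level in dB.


NL = NL_1k - 17*log10(f_kHz) = 68.5 - 17*log10(1.5) = 68.5 - (2.99) = 65.51

65.51 dB


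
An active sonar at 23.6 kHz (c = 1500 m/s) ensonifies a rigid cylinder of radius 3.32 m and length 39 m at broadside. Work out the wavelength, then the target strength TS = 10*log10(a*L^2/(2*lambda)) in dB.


Step 1: lambda = c/f = 1500/23600 = 0.06356 m
Step 2: TS = 10*log10(a*L^2/(2*lambda)) = 10*log10(3.32*39^2/(2*0.06356)) = 45.99

45.99 dB


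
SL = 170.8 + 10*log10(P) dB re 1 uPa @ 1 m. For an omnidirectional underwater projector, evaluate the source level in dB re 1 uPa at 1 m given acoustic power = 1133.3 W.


SL = 170.8 + 10*log10(1133.3) = 170.8 + 30.54 = 201.34

201.34 dB


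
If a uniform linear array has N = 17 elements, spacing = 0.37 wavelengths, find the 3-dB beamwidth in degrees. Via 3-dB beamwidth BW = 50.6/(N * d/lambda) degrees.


BW = 50.6 / (17 * 0.37) = 50.6 / 6.29 = 8.04

8.04 deg


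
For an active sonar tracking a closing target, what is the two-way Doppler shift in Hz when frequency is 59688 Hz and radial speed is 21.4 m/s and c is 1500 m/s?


1703.1 Hz


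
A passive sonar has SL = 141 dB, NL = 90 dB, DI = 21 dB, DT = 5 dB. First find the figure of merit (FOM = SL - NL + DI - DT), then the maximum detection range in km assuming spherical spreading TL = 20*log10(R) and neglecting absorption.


Step 1: FOM = SL - NL + DI - DT = 141 - 90 + 21 - 5 = 67 dB
Step 2: at max range FOM = TL = 20*log10(R), so R = 10^(67/20) = 2238.72 m = 2.24 km

2.24 km


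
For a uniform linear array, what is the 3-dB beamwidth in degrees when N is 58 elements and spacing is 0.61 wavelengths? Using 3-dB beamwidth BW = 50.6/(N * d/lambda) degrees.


1.43 deg


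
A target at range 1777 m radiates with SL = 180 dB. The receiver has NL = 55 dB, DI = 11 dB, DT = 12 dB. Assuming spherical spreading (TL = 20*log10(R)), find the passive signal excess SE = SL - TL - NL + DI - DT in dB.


Step 1: TL = 20*log10(1777) = 64.99 dB
Step 2: SE = 180 - 64.99 - 55 + 11 - 12 = 59.01

59.01 dB


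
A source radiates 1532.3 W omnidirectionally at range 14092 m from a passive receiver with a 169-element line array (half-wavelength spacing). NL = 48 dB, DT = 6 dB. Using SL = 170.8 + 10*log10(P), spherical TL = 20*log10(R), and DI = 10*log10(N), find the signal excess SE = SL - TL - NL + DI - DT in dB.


87.95 dB


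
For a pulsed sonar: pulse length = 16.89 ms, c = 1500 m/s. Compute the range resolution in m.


12.6675 m


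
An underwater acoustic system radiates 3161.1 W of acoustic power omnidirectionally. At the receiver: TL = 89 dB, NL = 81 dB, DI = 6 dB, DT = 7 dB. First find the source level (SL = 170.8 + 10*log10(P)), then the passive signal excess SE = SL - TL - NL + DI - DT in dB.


Step 1: SL = 170.8 + 10*log10(3161.1) = 205.8 dB
Step 2: SE = SL - TL - NL + DI - DT = 205.8 - 89 - 81 + 6 - 7 = 34.8

34.8 dB


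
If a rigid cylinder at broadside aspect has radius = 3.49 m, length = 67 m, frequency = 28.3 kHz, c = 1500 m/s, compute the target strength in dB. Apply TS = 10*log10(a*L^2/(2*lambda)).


lambda = 1500/28300 = 0.053 m
TS = 10*log10(3.49*67^2/(2*0.053)) = 51.7

51.7 dB


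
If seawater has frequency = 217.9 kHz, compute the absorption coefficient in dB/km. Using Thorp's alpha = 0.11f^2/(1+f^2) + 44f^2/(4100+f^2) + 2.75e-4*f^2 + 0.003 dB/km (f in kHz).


f^2 = 47480.41
alpha = 0.11*47480.41/(1+47480.41) + 44*47480.41/(4100+47480.41) + 2.75e-4*47480.41 + 0.003 = 53.673

53.673 dB/km


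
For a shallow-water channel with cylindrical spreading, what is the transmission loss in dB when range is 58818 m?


TL = 10*log10(58818) = 47.7

47.7 dB


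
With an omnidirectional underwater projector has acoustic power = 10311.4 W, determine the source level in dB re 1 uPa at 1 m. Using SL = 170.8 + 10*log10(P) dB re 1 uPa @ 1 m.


SL = 170.8 + 10*log10(10311.4) = 170.8 + 40.13 = 210.93

210.93 dB


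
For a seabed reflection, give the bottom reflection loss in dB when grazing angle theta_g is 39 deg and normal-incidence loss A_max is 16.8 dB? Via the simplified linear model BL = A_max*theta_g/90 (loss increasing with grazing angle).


BL = A_max * theta_g / 90 = 16.8 * 39 / 90 = 7.28

7.28 dB


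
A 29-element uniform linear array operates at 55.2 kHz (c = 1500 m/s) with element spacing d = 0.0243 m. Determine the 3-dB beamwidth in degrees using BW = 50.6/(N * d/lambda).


Step 1: lambda = 1500/55200 = 0.02717 m
Step 2: d/lambda = 0.0243/0.02717 = 0.8944
Step 3: BW = 50.6/(N * d/lambda) = 50.6/(29 * 0.8944) = 1.95

1.95 deg


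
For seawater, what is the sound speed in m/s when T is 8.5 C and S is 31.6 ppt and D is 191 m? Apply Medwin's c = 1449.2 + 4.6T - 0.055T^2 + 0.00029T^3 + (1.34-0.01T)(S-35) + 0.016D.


c = 1449.2 + 4.6*8.5 - 0.055*8.5^2 + 0.00029*8.5^3 + (1.34 - 0.01*8.5)*(31.6 - 35) + 0.016*191 = 1483.29

1483.29 m/s


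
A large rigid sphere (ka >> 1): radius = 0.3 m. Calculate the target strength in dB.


TS = 10*log10(0.3^2 / 4) = 10*log10(0.0225) = -16.48

-16.48 dB


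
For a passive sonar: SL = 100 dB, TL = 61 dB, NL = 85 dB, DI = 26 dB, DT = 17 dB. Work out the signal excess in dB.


-37 dB


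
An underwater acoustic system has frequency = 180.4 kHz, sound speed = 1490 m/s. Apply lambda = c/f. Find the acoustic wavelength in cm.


0.83 cm


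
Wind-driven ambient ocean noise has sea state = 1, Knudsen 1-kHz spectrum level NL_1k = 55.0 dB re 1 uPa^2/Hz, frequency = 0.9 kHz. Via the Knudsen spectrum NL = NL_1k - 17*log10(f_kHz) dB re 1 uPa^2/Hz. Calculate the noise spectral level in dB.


NL = NL_1k - 17*log10(f_kHz) = 55.0 - 17*log10(0.9) = 55.0 - (-0.78) = 55.78

55.78 dB


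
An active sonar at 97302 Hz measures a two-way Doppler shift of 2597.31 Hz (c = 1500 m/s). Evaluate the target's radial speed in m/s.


20.02 m/s


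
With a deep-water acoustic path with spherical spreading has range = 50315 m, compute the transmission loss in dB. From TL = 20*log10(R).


94.03 dB


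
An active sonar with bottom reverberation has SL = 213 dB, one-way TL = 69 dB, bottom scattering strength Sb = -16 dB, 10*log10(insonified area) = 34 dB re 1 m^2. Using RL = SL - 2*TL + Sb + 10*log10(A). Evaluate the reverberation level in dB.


RL = SL - 2*TL + Sb + 10*log10(A) = 213 - 2*69 + (-16) + 34 = 93

93 dB


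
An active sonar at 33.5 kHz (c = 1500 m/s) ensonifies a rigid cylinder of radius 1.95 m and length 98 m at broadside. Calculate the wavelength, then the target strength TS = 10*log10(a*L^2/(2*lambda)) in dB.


Step 1: lambda = c/f = 1500/33500 = 0.04478 m
Step 2: TS = 10*log10(a*L^2/(2*lambda)) = 10*log10(1.95*98^2/(2*0.04478)) = 53.2

53.2 dB


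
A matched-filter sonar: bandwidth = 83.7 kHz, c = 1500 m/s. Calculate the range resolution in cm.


dR = c/(2*BW) = 1500 / (2 * 83.7e3) = 0.009 m = 0.9 cm

0.9 cm


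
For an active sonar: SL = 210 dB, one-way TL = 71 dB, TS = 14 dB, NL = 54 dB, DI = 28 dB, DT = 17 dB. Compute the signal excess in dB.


39 dB


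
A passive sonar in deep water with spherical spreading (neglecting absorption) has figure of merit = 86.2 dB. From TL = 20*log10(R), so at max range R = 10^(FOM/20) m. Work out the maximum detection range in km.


At max range FOM = TL, so 20*log10(R) = 86.2
R = 10^(86.2/20) = 20417.38 m = 20.42 km

20.42 km


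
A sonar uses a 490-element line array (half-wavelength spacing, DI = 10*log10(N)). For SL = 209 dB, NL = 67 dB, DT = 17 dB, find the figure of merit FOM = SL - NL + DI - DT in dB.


Step 1: DI = 10*log10(490) = 26.9 dB
Step 2: FOM = SL - NL + DI - DT = 209 - 67 + 26.9 - 17 = 151.9

151.9 dB


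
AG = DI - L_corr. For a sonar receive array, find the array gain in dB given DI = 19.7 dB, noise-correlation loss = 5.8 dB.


AG = DI - L_corr = 19.7 - 5.8 = 13.9

13.9 dB


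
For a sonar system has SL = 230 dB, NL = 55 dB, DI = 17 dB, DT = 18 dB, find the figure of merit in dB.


FOM = SL - NL + DI - DT = 230 - 55 + 17 - 18 = 174

174 dB


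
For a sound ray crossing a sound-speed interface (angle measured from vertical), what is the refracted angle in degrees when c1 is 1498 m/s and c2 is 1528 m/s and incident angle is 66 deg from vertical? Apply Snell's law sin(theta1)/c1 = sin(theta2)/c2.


sin(theta2) = (c2/c1)*sin(theta1) = (1528/1498)*sin(66 deg) = 0.93184
theta2 = arcsin(0.93184) = 68.72

68.72 deg


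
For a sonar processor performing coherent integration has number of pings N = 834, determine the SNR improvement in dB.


29.21 dB


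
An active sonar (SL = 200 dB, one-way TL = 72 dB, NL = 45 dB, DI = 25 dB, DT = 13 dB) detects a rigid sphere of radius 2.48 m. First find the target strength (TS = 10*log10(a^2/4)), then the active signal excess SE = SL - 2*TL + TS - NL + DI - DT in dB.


Step 1: TS = 10*log10(2.48^2/4) = 1.87 dB
Step 2: SE = SL - 2*TL + TS - NL + DI - DT = 200 - 2*72 + (1.87) - 45 + 25 - 13 = 24.87

24.87 dB


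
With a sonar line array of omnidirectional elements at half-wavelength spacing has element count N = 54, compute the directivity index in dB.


DI = 10*log10(54) = 17.32

17.32 dB


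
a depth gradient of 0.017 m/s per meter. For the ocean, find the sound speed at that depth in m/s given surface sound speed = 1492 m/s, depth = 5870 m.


c = 1492 + 0.017 * 5870 = 1591.79

1591.79 m/s


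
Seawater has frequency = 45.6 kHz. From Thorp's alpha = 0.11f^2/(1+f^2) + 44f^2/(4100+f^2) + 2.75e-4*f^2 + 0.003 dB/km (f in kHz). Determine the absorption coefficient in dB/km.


f^2 = 2079.36
alpha = 0.11*2079.36/(1+2079.36) + 44*2079.36/(4100+2079.36) + 2.75e-4*2079.36 + 0.003 = 15.491

15.491 dB/km


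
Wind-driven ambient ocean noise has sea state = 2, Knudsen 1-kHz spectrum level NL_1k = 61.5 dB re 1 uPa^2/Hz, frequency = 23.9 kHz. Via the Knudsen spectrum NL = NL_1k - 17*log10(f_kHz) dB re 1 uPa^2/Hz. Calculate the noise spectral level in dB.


NL = NL_1k - 17*log10(f_kHz) = 61.5 - 17*log10(23.9) = 61.5 - (23.43) = 38.07

38.07 dB


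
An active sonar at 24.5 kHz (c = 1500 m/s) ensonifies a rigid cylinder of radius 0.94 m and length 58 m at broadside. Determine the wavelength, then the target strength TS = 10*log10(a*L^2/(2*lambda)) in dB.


Step 1: lambda = c/f = 1500/24500 = 0.06122 m
Step 2: TS = 10*log10(a*L^2/(2*lambda)) = 10*log10(0.94*58^2/(2*0.06122)) = 44.12

44.12 dB


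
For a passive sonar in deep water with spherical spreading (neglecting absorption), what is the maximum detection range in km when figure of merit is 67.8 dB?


At max range FOM = TL, so 20*log10(R) = 67.8
R = 10^(67.8/20) = 2454.71 m = 2.45 km

2.45 km


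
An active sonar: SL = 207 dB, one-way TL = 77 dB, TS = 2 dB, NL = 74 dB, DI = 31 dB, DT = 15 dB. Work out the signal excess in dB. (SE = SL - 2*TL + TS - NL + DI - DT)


-3 dB


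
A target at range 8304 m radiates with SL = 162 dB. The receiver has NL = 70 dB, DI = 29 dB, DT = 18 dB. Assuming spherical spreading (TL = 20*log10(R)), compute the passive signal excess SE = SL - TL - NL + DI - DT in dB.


Step 1: TL = 20*log10(8304) = 78.39 dB
Step 2: SE = 162 - 78.39 - 70 + 29 - 18 = 24.61

24.61 dB


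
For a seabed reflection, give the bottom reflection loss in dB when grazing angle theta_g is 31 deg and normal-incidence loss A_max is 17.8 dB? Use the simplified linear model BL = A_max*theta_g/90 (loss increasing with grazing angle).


BL = A_max * theta_g / 90 = 17.8 * 31 / 90 = 6.13

6.13 dB


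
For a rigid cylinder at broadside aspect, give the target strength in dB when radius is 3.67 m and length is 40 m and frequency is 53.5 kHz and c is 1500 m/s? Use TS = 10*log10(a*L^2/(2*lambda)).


50.2 dB


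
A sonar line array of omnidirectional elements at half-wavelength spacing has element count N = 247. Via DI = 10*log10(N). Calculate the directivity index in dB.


23.93 dB


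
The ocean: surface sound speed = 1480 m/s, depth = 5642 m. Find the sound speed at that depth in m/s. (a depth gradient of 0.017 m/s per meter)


1575.914 m/s


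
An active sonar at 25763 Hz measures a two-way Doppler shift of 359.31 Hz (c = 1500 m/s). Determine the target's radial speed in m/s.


From fd = 2*f*v/c, v = c*fd/(2*f) = 1500 * 359.31 / (2*25763) = 10.46

10.46 m/s


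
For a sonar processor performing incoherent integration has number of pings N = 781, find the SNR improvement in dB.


14.46 dB


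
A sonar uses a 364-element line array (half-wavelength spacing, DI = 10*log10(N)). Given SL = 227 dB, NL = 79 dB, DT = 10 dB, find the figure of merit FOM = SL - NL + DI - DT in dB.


163.61 dB


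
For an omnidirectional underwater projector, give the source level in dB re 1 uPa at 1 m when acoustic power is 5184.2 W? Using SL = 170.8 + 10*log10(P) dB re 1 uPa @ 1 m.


SL = 170.8 + 10*log10(5184.2) = 170.8 + 37.15 = 207.95

207.95 dB


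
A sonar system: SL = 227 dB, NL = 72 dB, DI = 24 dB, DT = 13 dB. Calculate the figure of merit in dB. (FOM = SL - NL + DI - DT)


FOM = SL - NL + DI - DT = 227 - 72 + 24 - 13 = 166

166 dB


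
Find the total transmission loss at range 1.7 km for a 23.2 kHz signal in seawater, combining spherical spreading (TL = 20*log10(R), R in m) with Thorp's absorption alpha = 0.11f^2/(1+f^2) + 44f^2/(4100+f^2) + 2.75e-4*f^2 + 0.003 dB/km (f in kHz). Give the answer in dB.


73.73 dB


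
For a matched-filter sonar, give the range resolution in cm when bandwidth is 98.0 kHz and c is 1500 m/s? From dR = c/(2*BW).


dR = c/(2*BW) = 1500 / (2 * 98.0e3) = 0.0077 m = 0.77 cm

0.77 cm


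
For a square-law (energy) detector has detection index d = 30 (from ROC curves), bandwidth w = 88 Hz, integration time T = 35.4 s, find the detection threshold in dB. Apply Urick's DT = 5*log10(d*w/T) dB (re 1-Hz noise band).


DT = 5*log10(d*w/T) = 5*log10(30 * 88 / 35.4) = 5*log10(74.58) = 9.36

9.36 dB


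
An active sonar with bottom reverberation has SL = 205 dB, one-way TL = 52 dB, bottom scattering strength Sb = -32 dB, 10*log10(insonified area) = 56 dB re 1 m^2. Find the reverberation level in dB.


125 dB


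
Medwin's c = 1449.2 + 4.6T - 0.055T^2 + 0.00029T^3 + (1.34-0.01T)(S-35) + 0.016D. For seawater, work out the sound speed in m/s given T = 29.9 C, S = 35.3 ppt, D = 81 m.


c = 1449.2 + 4.6*29.9 - 0.055*29.9^2 + 0.00029*29.9^3 + (1.34 - 0.01*29.9)*(35.3 - 35) + 0.016*81 = 1546.93

1546.93 m/s


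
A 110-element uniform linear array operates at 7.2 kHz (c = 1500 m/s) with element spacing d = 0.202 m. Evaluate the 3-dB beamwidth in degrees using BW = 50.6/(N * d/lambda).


Step 1: lambda = 1500/7200 = 0.20833 m
Step 2: d/lambda = 0.202/0.20833 = 0.9696
Step 3: BW = 50.6/(N * d/lambda) = 50.6/(110 * 0.9696) = 0.47

0.47 deg


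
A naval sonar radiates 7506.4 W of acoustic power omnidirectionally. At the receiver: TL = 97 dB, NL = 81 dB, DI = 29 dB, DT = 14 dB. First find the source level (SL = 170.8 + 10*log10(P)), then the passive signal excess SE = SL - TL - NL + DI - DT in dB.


Step 1: SL = 170.8 + 10*log10(7506.4) = 209.55 dB
Step 2: SE = SL - TL - NL + DI - DT = 209.55 - 97 - 81 + 29 - 14 = 46.55

46.55 dB


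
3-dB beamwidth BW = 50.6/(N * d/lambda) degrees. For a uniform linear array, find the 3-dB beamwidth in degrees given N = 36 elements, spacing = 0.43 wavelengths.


3.27 deg


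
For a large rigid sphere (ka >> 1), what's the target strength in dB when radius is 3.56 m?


TS = 10*log10(3.56^2 / 4) = 10*log10(3.1684) = 5.01

5.01 dB


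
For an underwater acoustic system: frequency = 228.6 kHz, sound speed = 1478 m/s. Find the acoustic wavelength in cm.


lambda = c/f = 1478 / 228600 = 0.0065 m = 0.65 cm

0.65 cm


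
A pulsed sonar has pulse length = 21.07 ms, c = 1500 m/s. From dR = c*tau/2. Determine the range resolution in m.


dR = c*tau/2 = 1500 * 21.07e-3 / 2 = 15.8025

15.8025 m


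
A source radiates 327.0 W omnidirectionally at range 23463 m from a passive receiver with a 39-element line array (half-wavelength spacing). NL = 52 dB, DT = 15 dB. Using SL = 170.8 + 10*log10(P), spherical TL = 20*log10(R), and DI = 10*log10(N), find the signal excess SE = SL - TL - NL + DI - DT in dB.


57.45 dB


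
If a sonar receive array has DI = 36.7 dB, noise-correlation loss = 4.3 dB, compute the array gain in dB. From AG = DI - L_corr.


AG = DI - L_corr = 36.7 - 4.3 = 32.4

32.4 dB


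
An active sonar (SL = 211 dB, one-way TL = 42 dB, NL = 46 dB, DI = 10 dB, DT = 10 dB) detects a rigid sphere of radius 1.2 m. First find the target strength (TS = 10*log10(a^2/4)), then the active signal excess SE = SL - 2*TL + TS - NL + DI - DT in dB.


Step 1: TS = 10*log10(1.2^2/4) = -4.44 dB
Step 2: SE = SL - 2*TL + TS - NL + DI - DT = 211 - 2*42 + (-4.44) - 46 + 10 - 10 = 76.56

76.56 dB


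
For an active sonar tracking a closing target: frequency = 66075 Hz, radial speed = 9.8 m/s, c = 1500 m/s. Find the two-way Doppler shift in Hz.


fd = 2*f*v/c = 2 * 66075 * 9.8 / 1500 = 863.38

863.38 Hz


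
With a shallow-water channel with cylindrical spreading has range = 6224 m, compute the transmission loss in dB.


TL = 10*log10(6224) = 37.94

37.94 dB


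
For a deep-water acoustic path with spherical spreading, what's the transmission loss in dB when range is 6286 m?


75.97 dB


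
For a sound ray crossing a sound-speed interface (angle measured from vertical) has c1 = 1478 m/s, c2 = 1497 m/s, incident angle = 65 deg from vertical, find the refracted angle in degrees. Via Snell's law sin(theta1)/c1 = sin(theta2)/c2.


sin(theta2) = (c2/c1)*sin(theta1) = (1497/1478)*sin(65 deg) = 0.91796
theta2 = arcsin(0.91796) = 66.63

66.63 deg


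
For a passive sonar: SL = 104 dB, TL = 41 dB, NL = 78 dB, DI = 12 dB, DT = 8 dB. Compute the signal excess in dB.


SE = SL - TL - NL + DI - DT = 104 - 41 - 78 + 12 - 8 = -11

-11 dB


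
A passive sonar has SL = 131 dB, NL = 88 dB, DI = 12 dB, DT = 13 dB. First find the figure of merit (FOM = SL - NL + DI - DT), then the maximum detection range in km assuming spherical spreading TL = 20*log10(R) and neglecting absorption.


Step 1: FOM = SL - NL + DI - DT = 131 - 88 + 12 - 13 = 42 dB
Step 2: at max range FOM = TL = 20*log10(R), so R = 10^(42/20) = 125.89 m = 0.13 km

0.13 km


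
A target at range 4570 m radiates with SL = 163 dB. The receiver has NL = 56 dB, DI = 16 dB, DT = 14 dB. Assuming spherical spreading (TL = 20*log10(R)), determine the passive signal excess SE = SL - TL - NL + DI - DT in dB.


35.8 dB


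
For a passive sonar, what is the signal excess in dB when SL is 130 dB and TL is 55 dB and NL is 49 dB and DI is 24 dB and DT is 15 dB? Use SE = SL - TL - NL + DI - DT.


SE = SL - TL - NL + DI - DT = 130 - 55 - 49 + 24 - 15 = 35

35 dB


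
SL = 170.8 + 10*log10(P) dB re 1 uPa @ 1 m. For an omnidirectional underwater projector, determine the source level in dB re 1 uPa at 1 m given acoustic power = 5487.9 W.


SL = 170.8 + 10*log10(5487.9) = 170.8 + 37.39 = 208.19

208.19 dB


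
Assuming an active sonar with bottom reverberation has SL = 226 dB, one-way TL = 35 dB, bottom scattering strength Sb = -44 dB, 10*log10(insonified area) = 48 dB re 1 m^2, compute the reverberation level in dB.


RL = SL - 2*TL + Sb + 10*log10(A) = 226 - 2*35 + (-44) + 48 = 160

160 dB


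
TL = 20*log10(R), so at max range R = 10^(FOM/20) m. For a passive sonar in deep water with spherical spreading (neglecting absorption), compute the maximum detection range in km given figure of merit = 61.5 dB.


1.19 km


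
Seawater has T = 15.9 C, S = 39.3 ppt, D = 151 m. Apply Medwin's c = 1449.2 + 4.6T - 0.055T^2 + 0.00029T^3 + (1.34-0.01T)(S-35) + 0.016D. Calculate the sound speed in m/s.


c = 1449.2 + 4.6*15.9 - 0.055*15.9^2 + 0.00029*15.9^3 + (1.34 - 0.01*15.9)*(39.3 - 35) + 0.016*151 = 1517.1

1517.1 m/s


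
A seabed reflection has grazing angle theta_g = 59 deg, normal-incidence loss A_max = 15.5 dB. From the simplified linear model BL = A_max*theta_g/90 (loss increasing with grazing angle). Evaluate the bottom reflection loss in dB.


BL = A_max * theta_g / 90 = 15.5 * 59 / 90 = 10.16

10.16 dB


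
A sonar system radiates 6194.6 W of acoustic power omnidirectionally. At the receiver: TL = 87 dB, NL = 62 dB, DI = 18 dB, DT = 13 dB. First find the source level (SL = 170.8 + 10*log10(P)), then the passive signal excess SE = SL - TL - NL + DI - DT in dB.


Step 1: SL = 170.8 + 10*log10(6194.6) = 208.72 dB
Step 2: SE = SL - TL - NL + DI - DT = 208.72 - 87 - 62 + 18 - 13 = 64.72

64.72 dB


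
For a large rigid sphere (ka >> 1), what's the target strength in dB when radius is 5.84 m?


TS = 10*log10(5.84^2 / 4) = 10*log10(8.5264) = 9.31

9.31 dB
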